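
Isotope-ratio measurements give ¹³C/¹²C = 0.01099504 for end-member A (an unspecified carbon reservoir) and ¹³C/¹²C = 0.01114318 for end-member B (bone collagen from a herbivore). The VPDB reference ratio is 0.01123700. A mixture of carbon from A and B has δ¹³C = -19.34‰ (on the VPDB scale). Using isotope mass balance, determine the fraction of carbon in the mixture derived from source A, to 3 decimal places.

0.834

δ_A = (0.01099504/0.01123700 − 1)×1000 = (0.978468 − 1)×1000 = -21.532‰
δ_B = (0.01114318/0.01123700 − 1)×1000 = (0.991651 − 1)×1000 = -8.349‰
f_A = (δ_mix − δ_B)/(δ_A − δ_B) = (-19.34 − (-8.349))/(-21.532 − (-8.349))
f_A = -10.991 / -13.183 = 0.8337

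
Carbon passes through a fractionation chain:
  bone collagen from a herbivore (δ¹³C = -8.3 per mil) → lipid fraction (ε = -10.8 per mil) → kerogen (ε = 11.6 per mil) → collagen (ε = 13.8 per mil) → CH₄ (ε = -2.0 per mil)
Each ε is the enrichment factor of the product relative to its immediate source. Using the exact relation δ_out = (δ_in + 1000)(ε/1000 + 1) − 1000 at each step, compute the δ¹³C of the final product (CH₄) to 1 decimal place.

step 1: δ = (-8.30 + 1000)·(-10.8/1000 + 1) − 1000 = -19.01 per mil
step 2: δ = (-19.01 + 1000)·(11.6/1000 + 1) − 1000 = -7.63 per mil
step 3: δ = (-7.63 + 1000)·(13.8/1000 + 1) − 1000 = 6.06 per mil
step 4: δ = (6.06 + 1000)·(-2.0/1000 + 1) − 1000 = 4.05 per mil

4.1 per mil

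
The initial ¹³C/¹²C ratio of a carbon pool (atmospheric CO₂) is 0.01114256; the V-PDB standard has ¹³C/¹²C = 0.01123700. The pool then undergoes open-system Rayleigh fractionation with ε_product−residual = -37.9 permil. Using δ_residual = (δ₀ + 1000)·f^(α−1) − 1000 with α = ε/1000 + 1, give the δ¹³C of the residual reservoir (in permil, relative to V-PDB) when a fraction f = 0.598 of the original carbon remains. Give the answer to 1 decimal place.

11.1 permil

δ₀ = (0.01114256/0.01123700 − 1)×1000 = (0.991596 − 1)×1000 = -8.404 permil
α − 1 = ε/1000 = -0.0379
f^(α−1) = 0.598^(-0.0379) = 1.019678
δ_res = (-8.404 + 1000) × 1.019678 − 1000 = 1011.108 − 1000 = 11.11 permil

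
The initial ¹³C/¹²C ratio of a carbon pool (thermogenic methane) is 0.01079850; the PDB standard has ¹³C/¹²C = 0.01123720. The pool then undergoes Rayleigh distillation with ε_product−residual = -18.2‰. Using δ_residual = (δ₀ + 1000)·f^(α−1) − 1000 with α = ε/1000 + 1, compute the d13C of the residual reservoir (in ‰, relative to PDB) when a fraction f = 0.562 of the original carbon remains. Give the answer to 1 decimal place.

-28.9‰

δ₀ = (0.01079850/0.01123720 − 1)×1000 = (0.960960 − 1)×1000 = -39.040‰
α − 1 = ε/1000 = -0.0182
f^(α−1) = 0.562^(-0.0182) = 1.010543
δ_res = (-39.040 + 1000) × 1.010543 − 1000 = 971.091 − 1000 = -28.91‰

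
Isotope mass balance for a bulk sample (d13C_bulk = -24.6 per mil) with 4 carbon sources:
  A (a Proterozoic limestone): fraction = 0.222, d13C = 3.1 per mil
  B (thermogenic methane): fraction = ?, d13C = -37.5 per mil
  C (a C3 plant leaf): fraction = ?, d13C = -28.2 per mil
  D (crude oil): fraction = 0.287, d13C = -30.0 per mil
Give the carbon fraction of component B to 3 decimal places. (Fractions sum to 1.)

0.305

Let f_B and f_C be the unknown fractions; fractions sum to 1 so f_B + f_C = 0.491.
Mass balance: Σ fᵢ·δᵢ = δ_bulk ⇒ f_B·(-37.5) + f_C·(-28.2) = -24.6 − (-7.922) = -16.678
Substitute f_C = 0.491 − f_B:
f_B·(-37.5 − -28.2) = -16.678 − 0.491×(-28.2) = -2.832
f_B = -2.832 / -9.3 = 0.3045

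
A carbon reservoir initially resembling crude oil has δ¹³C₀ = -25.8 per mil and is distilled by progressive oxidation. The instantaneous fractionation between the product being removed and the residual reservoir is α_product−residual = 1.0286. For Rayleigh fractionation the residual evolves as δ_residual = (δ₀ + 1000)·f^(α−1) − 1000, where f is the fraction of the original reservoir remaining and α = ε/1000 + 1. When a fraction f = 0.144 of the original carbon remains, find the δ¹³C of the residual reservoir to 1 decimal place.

Rayleigh residual: δ_res = (δ₀ + 1000)·f^(α−1) − 1000
α − 1 = 0.02860
f^(α−1) = 0.144^(0.02860) = 0.946083
δ_res = (-25.8 + 1000) × 0.946083 − 1000 = 921.674 − 1000 = -78.33 per mil

-78.3 per mil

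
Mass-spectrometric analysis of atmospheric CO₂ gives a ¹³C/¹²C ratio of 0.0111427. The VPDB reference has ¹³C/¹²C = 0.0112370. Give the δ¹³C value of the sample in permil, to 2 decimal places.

-8.39 permil

δ¹³C = (R_sample / R_standard − 1) × 1000
R_sample / R_standard = 0.0111427 / 0.0112370 = 0.991608
δ¹³C = (0.991608 − 1) × 1000 = -8.392 permil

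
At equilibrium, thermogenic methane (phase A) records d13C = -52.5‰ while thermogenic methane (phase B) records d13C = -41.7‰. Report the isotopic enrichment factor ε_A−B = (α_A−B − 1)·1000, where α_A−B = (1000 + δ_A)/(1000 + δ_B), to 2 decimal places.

α_A−B = (1000 + -52.5) / (1000 + -41.7) = 947.5 / 958.3 = 0.988730
ε_A−B = (0.988730 − 1) × 1000 = -11.270‰
(The approximation ε ≈ δ_A − δ_B would give -10.8‰.)

-11.27‰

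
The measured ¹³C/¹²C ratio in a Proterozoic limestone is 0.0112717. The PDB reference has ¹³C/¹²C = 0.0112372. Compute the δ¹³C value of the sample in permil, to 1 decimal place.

3.1 permil

δ¹³C = (R_sample / R_standard − 1) × 1000
R_sample / R_standard = 0.0112717 / 0.0112372 = 1.003070
δ¹³C = (1.003070 − 1) × 1000 = 3.07 permil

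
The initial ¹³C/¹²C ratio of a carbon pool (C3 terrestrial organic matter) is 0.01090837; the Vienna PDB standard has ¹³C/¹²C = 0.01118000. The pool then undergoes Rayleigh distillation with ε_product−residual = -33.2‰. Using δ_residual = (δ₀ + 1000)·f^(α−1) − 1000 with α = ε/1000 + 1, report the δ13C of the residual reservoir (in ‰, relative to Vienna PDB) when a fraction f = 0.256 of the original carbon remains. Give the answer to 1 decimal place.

δ₀ = (0.01090837/0.01118000 − 1)×1000 = (0.975704 − 1)×1000 = -24.296‰
α − 1 = ε/1000 = -0.0332
f^(α−1) = 0.256^(-0.0332) = 1.046276
δ_res = (-24.296 + 1000) × 1.046276 − 1000 = 1020.856 − 1000 = 20.86‰

20.9‰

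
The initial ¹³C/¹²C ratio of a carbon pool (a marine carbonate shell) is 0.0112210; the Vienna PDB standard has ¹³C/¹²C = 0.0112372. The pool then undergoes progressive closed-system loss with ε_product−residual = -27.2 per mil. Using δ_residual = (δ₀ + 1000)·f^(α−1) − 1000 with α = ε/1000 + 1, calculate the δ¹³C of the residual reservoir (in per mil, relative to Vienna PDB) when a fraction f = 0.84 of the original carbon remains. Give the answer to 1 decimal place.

δ₀ = (0.0112210/0.0112372 − 1)×1000 = (0.998558 − 1)×1000 = -1.442 per mil
α − 1 = ε/1000 = -0.0272
f^(α−1) = 0.84^(-0.0272) = 1.004754
δ_res = (-1.442 + 1000) × 1.004754 − 1000 = 1003.305 − 1000 = 3.31 per mil

3.3 per mil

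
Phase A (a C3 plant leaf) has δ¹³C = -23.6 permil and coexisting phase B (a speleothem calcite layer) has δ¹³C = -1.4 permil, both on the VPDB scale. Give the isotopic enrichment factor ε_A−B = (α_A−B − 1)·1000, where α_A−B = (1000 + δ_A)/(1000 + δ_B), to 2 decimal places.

-22.23 permil

α_A−B = (1000 + -23.6) / (1000 + -1.4) = 976.4 / 998.6 = 0.977769
ε_A−B = (0.977769 − 1) × 1000 = -22.231 permil
(The approximation ε ≈ δ_A − δ_B would give -22.2 permil.)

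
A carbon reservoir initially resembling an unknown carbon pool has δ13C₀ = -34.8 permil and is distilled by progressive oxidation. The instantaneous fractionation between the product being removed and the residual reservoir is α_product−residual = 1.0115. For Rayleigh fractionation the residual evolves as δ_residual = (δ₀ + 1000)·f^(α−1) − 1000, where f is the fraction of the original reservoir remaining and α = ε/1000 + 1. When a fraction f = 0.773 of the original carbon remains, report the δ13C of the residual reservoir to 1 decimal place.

-37.7 permil

Rayleigh residual: δ_res = (δ₀ + 1000)·f^(α−1) − 1000
α − 1 = 0.01150
f^(α−1) = 0.773^(0.01150) = 0.997043
δ_res = (-34.8 + 1000) × 0.997043 − 1000 = 962.346 − 1000 = -37.65 permil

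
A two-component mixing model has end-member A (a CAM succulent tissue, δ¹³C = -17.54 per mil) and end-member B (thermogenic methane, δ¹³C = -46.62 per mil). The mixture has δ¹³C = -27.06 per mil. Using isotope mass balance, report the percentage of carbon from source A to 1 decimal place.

67.3%

δ_mix = f_A·δ_A + (1 − f_A)·δ_B  ⇒  f_A = (δ_mix − δ_B)/(δ_A − δ_B)
f_A = (-27.06 − (-46.62)) / (-17.54 − (-46.62))
f_A = 19.56 / 29.08 = 0.6726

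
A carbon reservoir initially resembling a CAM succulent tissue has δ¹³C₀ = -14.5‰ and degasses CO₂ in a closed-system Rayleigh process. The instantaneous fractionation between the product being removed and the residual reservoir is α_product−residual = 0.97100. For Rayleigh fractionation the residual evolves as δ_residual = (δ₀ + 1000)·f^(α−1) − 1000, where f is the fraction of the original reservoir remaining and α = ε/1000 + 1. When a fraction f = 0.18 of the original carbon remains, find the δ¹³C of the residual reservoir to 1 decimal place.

Rayleigh residual: δ_res = (δ₀ + 1000)·f^(α−1) − 1000
α − 1 = -0.02900
f^(α−1) = 0.18^(-0.02900) = 1.050986
δ_res = (-14.5 + 1000) × 1.050986 − 1000 = 1035.747 − 1000 = 35.75‰

35.7‰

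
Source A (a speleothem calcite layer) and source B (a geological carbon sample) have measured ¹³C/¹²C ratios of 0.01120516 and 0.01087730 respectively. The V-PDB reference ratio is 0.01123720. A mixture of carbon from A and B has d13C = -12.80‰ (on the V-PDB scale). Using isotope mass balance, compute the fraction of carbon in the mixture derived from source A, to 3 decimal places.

δ_A = (0.01120516/0.01123720 − 1)×1000 = (0.997149 − 1)×1000 = -2.851‰
δ_B = (0.01087730/0.01123720 − 1)×1000 = (0.967972 − 1)×1000 = -32.028‰
f_A = (δ_mix − δ_B)/(δ_A − δ_B) = (-12.80 − (-32.028))/(-2.851 − (-32.028))
f_A = 19.228 / 29.176 = 0.6590

0.659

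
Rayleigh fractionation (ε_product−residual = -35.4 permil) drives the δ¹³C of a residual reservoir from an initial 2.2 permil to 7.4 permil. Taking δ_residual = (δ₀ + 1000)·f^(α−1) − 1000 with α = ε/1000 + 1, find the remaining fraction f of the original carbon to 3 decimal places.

0.864

α − 1 = ε/1000 = -0.0354
(δ_res + 1000)/(δ₀ + 1000) = (7.4 + 1000)/(2.2 + 1000) = 1007.4/1002.2 = 1.005189
f = 1.005189^(1/-0.0354) = exp(ln(1.005189)/-0.0354) = exp(0.00518/-0.0354)
f = exp(-0.1462) = 0.8640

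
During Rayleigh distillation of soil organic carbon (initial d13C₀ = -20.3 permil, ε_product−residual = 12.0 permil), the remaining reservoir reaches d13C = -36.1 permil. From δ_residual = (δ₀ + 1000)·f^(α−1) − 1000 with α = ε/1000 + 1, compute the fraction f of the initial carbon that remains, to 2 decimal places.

α − 1 = ε/1000 = 0.0120
(δ_res + 1000)/(δ₀ + 1000) = (-36.1 + 1000)/(-20.3 + 1000) = 963.9/979.7 = 0.983873
f = 0.983873^(1/0.0120) = exp(ln(0.983873)/0.0120) = exp(-0.01626/0.0120)
f = exp(-1.3549) = 0.2580

0.26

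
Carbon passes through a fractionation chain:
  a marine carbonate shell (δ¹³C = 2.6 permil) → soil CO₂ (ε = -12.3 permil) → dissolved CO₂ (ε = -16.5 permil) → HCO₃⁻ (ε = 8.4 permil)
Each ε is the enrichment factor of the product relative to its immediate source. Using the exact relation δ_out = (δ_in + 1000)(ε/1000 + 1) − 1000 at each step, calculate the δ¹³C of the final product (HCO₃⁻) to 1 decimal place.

step 1: δ = (2.60 + 1000)·(-12.3/1000 + 1) − 1000 = -9.73 permil
step 2: δ = (-9.73 + 1000)·(-16.5/1000 + 1) − 1000 = -26.07 permil
step 3: δ = (-26.07 + 1000)·(8.4/1000 + 1) − 1000 = -17.89 permil

-17.9 permil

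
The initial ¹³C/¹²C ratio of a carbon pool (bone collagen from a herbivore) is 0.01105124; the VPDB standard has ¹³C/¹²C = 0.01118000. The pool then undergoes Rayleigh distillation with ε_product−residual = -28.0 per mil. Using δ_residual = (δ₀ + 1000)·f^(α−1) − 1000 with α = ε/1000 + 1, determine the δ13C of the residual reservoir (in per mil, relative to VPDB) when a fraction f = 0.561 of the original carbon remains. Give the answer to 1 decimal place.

δ₀ = (0.01105124/0.01118000 − 1)×1000 = (0.988483 − 1)×1000 = -11.517 per mil
α − 1 = ε/1000 = -0.0280
f^(α−1) = 0.561^(-0.0280) = 1.016317
δ_res = (-11.517 + 1000) × 1.016317 − 1000 = 1004.612 − 1000 = 4.61 per mil

4.6 per mil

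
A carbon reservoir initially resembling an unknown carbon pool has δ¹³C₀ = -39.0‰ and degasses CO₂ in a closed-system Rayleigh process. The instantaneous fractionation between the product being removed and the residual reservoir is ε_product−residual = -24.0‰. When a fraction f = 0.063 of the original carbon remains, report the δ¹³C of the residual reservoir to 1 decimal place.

Rayleigh residual: δ_res = (δ₀ + 1000)·f^(α−1) − 1000
α = ε/1000 + 1 = 0.97600, so α − 1 = -0.02400
f^(α−1) = 0.063^(-0.02400) = 1.068602
δ_res = (-39.0 + 1000) × 1.068602 − 1000 = 1026.926 − 1000 = 26.93‰

26.9‰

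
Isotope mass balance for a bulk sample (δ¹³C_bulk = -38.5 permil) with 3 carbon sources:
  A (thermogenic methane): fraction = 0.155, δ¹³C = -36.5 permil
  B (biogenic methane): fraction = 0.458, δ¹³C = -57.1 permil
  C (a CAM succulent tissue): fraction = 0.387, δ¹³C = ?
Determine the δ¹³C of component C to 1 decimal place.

-17.3 permil

Isotope mass balance: δ_bulk = Σ fᵢ·δᵢ.
-38.5 = 0.155×(-36.5) + 0.458×(-57.1) + 0.387×δ_C
0.387·δ_C = -38.5 − (-31.809) = -6.691
δ_C = -6.691 / 0.387 = -17.29 permil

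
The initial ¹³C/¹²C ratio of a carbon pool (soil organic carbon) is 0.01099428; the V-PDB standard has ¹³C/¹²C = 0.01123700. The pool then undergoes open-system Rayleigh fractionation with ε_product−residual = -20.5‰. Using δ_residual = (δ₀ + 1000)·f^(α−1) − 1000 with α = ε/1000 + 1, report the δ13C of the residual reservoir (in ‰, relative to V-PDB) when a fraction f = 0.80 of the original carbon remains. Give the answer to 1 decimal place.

δ₀ = (0.01099428/0.01123700 − 1)×1000 = (0.978400 − 1)×1000 = -21.600‰
α − 1 = ε/1000 = -0.0205
f^(α−1) = 0.80^(-0.0205) = 1.004585
δ_res = (-21.600 + 1000) × 1.004585 − 1000 = 982.886 − 1000 = -17.11‰

-17.1‰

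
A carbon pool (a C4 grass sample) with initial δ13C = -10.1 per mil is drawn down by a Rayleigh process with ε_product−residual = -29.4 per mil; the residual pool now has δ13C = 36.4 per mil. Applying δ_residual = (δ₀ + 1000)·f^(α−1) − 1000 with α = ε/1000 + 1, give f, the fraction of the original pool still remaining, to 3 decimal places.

0.210

α − 1 = ε/1000 = -0.0294
(δ_res + 1000)/(δ₀ + 1000) = (36.4 + 1000)/(-10.1 + 1000) = 1036.4/989.9 = 1.046974
f = 1.046974^(1/-0.0294) = exp(ln(1.046974)/-0.0294) = exp(0.04590/-0.0294)
f = exp(-1.5614) = 0.2098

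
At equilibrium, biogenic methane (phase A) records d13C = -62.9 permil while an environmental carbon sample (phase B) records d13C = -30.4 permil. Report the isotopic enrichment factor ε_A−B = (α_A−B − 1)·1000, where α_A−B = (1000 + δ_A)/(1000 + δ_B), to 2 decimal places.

α_A−B = (1000 + -62.9) / (1000 + -30.4) = 937.1 / 969.6 = 0.966481
ε_A−B = (0.966481 − 1) × 1000 = -33.519 permil
(The approximation ε ≈ δ_A − δ_B would give -32.5 permil.)

-33.52 permil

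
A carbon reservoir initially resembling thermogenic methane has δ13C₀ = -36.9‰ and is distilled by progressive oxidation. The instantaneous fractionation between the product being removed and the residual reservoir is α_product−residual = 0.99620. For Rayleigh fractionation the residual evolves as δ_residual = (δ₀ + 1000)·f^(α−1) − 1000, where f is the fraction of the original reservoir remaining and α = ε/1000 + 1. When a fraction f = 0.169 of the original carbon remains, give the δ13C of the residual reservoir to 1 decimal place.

Rayleigh residual: δ_res = (δ₀ + 1000)·f^(α−1) − 1000
α − 1 = -0.00380
f^(α−1) = 0.169^(-0.00380) = 1.006779
δ_res = (-36.9 + 1000) × 1.006779 − 1000 = 969.629 − 1000 = -30.37‰

-30.4‰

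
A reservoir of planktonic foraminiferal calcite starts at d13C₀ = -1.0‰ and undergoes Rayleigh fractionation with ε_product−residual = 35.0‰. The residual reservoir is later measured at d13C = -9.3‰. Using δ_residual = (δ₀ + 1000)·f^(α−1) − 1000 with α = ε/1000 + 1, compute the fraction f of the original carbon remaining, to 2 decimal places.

α − 1 = ε/1000 = 0.0350
(δ_res + 1000)/(δ₀ + 1000) = (-9.3 + 1000)/(-1.0 + 1000) = 990.7/999.0 = 0.991692
f = 0.991692^(1/0.0350) = exp(ln(0.991692)/0.0350) = exp(-0.00834/0.0350)
f = exp(-0.2384) = 0.7879

0.79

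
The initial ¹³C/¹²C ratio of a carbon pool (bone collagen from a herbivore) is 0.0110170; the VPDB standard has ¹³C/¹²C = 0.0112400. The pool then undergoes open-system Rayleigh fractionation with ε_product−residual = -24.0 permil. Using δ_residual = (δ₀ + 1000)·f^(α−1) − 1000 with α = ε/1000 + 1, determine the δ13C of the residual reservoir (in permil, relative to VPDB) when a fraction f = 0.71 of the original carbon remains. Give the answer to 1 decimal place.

-11.7 permil

δ₀ = (0.0110170/0.0112400 − 1)×1000 = (0.980160 − 1)×1000 = -19.840 permil
α − 1 = ε/1000 = -0.0240
f^(α−1) = 0.71^(-0.0240) = 1.008254
δ_res = (-19.840 + 1000) × 1.008254 − 1000 = 988.250 − 1000 = -11.75 permil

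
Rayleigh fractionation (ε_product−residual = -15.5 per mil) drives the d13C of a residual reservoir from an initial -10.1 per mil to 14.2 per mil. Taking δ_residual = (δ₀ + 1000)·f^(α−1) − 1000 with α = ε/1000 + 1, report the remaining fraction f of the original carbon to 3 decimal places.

0.209

α − 1 = ε/1000 = -0.0155
(δ_res + 1000)/(δ₀ + 1000) = (14.2 + 1000)/(-10.1 + 1000) = 1014.2/989.9 = 1.024548
f = 1.024548^(1/-0.0155) = exp(ln(1.024548)/-0.0155) = exp(0.02425/-0.0155)
f = exp(-1.5646) = 0.2092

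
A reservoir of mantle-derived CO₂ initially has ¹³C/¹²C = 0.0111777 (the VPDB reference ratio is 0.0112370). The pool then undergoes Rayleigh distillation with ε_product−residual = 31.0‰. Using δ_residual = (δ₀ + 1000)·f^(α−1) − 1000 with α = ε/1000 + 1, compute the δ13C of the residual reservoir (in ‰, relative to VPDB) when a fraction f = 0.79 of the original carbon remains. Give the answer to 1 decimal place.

δ₀ = (0.0111777/0.0112370 − 1)×1000 = (0.994723 − 1)×1000 = -5.277‰
α − 1 = ε/1000 = 0.0310
f^(α−1) = 0.79^(0.0310) = 0.992719
δ_res = (-5.277 + 1000) × 0.992719 − 1000 = 987.480 − 1000 = -12.52‰

-12.5‰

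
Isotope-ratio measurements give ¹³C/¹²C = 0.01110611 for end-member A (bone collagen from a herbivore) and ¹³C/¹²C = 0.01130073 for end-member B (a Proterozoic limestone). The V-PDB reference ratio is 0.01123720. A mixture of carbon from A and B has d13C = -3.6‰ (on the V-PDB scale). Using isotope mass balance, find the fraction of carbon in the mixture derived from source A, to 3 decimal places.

0.534

δ_A = (0.01110611/0.01123720 − 1)×1000 = (0.988334 − 1)×1000 = -11.666‰
δ_B = (0.01130073/0.01123720 − 1)×1000 = (1.005654 − 1)×1000 = 5.654‰
f_A = (δ_mix − δ_B)/(δ_A − δ_B) = (-3.6 − (5.654))/(-11.666 − (5.654))
f_A = -9.254 / -17.319 = 0.5343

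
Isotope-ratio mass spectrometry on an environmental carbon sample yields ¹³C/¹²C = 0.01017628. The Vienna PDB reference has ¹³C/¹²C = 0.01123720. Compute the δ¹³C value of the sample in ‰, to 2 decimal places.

-94.41‰

δ¹³C = (R_sample / R_standard − 1) × 1000
R_sample / R_standard = 0.01017628 / 0.01123720 = 0.905589
δ¹³C = (0.905589 − 1) × 1000 = -94.411‰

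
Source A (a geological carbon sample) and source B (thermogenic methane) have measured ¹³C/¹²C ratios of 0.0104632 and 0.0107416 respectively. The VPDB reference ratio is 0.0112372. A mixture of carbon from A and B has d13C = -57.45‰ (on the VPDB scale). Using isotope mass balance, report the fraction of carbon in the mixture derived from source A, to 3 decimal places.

0.539

δ_A = (0.0104632/0.0112372 − 1)×1000 = (0.931122 − 1)×1000 = -68.878‰
δ_B = (0.0107416/0.0112372 − 1)×1000 = (0.955896 − 1)×1000 = -44.104‰
f_A = (δ_mix − δ_B)/(δ_A − δ_B) = (-57.45 − (-44.104))/(-68.878 − (-44.104))
f_A = -13.346 / -24.775 = 0.5387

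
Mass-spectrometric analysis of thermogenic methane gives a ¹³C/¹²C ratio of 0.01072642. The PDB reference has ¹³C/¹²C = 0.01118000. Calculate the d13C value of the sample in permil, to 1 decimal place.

-40.6 permil

d13C = (R_sample / R_standard − 1) × 1000
R_sample / R_standard = 0.01072642 / 0.01118000 = 0.959429
d13C = (0.959429 − 1) × 1000 = -40.57 permil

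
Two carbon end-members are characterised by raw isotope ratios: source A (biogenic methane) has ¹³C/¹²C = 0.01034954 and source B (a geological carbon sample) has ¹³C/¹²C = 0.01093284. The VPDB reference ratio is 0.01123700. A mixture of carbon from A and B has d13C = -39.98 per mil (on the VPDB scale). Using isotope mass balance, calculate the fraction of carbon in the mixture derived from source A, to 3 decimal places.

δ_A = (0.01034954/0.01123700 − 1)×1000 = (0.921023 − 1)×1000 = -78.977 per mil
δ_B = (0.01093284/0.01123700 − 1)×1000 = (0.972932 − 1)×1000 = -27.068 per mil
f_A = (δ_mix − δ_B)/(δ_A − δ_B) = (-39.98 − (-27.068))/(-78.977 − (-27.068))
f_A = -12.912 / -51.909 = 0.2487

0.249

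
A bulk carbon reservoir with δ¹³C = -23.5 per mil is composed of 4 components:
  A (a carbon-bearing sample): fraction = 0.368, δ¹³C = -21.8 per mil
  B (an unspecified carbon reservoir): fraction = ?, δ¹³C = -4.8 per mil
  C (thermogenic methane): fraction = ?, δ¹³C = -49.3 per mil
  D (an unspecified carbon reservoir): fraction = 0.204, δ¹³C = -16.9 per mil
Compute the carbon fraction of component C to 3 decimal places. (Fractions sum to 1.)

0.224

Let f_C and f_B be the unknown fractions; fractions sum to 1 so f_C + f_B = 0.428.
Mass balance: Σ fᵢ·δᵢ = δ_bulk ⇒ f_C·(-49.3) + f_B·(-4.8) = -23.5 − (-11.470) = -12.030
Substitute f_B = 0.428 − f_C:
f_C·(-49.3 − -4.8) = -12.030 − 0.428×(-4.8) = -9.976
f_C = -9.976 / -44.5 = 0.2242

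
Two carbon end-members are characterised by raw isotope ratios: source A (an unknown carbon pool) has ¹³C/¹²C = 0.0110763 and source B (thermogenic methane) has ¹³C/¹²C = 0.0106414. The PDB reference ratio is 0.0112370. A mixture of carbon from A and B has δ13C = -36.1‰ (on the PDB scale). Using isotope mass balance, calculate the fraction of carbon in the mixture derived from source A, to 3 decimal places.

δ_A = (0.0110763/0.0112370 − 1)×1000 = (0.985699 − 1)×1000 = -14.301‰
δ_B = (0.0106414/0.0112370 − 1)×1000 = (0.946997 − 1)×1000 = -53.003‰
f_A = (δ_mix − δ_B)/(δ_A − δ_B) = (-36.1 − (-53.003))/(-14.301 − (-53.003))
f_A = 16.903 / 38.703 = 0.4368

0.437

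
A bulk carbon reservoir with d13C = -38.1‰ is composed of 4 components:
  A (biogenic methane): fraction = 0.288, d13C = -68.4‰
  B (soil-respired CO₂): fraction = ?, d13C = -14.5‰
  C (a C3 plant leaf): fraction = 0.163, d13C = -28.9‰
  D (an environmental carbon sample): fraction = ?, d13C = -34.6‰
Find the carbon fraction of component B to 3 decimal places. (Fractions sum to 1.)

0.264

Let f_B and f_D be the unknown fractions; fractions sum to 1 so f_B + f_D = 0.549.
Mass balance: Σ fᵢ·δᵢ = δ_bulk ⇒ f_B·(-14.5) + f_D·(-34.6) = -38.1 − (-24.410) = -13.690
Substitute f_D = 0.549 − f_B:
f_B·(-14.5 − -34.6) = -13.690 − 0.549×(-34.6) = 5.305
f_B = 5.305 / 20.1 = 0.2639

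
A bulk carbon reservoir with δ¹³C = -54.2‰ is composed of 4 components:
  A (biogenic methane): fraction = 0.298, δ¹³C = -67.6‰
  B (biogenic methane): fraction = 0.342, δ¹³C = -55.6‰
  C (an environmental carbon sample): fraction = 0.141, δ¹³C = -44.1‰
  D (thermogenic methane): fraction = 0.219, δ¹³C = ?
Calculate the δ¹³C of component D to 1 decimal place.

Isotope mass balance: δ_bulk = Σ fᵢ·δᵢ.
-54.2 = 0.298×(-67.6) + 0.342×(-55.6) + 0.141×(-44.1) + 0.219×δ_D
0.219·δ_D = -54.2 − (-45.378) = -8.822
δ_D = -8.822 / 0.219 = -40.28‰

-40.3‰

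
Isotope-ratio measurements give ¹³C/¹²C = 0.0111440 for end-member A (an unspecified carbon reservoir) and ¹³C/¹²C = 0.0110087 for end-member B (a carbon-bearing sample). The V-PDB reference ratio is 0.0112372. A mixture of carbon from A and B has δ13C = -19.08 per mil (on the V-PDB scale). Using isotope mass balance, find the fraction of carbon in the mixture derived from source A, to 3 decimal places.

0.104

δ_A = (0.0111440/0.0112372 − 1)×1000 = (0.991706 − 1)×1000 = -8.294 per mil
δ_B = (0.0110087/0.0112372 − 1)×1000 = (0.979666 − 1)×1000 = -20.334 per mil
f_A = (δ_mix − δ_B)/(δ_A − δ_B) = (-19.08 − (-20.334))/(-8.294 − (-20.334))
f_A = 1.254 / 12.040 = 0.1042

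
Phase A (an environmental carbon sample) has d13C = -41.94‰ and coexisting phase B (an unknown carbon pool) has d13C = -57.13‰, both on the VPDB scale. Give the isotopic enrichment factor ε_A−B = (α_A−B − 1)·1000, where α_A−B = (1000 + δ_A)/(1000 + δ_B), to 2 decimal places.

α_A−B = (1000 + -41.94) / (1000 + -57.13) = 958.06 / 942.87 = 1.016110
ε_A−B = (1.016110 − 1) × 1000 = 16.110‰
(The approximation ε ≈ δ_A − δ_B would give 15.19‰.)

16.11‰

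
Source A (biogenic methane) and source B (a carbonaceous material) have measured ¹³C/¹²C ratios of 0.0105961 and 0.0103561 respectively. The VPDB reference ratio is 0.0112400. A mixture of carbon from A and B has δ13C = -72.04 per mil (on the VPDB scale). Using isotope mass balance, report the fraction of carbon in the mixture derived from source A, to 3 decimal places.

δ_A = (0.0105961/0.0112400 − 1)×1000 = (0.942714 − 1)×1000 = -57.286 per mil
δ_B = (0.0103561/0.0112400 − 1)×1000 = (0.921361 − 1)×1000 = -78.639 per mil
f_A = (δ_mix − δ_B)/(δ_A − δ_B) = (-72.04 − (-78.639))/(-57.286 − (-78.639))
f_A = 6.599 / 21.352 = 0.3090

0.309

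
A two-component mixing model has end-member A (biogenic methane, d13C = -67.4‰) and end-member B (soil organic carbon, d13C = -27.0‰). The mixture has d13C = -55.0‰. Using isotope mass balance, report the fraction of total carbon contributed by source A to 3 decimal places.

0.693

δ_mix = f_A·δ_A + (1 − f_A)·δ_B  ⇒  f_A = (δ_mix − δ_B)/(δ_A − δ_B)
f_A = (-55.0 − (-27.0)) / (-67.4 − (-27.0))
f_A = -28.0 / -40.4 = 0.6931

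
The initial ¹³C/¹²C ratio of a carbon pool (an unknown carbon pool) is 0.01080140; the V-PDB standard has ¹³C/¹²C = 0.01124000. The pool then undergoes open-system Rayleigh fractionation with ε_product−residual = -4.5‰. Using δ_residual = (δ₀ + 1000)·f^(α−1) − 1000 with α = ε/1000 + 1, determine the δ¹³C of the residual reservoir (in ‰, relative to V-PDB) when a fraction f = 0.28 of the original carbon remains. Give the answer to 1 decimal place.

-33.5‰

δ₀ = (0.01080140/0.01124000 − 1)×1000 = (0.960979 − 1)×1000 = -39.021‰
α − 1 = ε/1000 = -0.0045
f^(α−1) = 0.28^(-0.0045) = 1.005745
δ_res = (-39.021 + 1000) × 1.005745 − 1000 = 966.499 − 1000 = -33.50‰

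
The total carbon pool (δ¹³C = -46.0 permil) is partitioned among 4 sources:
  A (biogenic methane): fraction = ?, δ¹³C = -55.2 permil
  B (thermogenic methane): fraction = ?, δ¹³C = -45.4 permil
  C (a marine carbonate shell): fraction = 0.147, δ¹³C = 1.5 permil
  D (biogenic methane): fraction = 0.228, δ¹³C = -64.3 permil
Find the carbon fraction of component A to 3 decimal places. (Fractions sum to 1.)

Let f_A and f_B be the unknown fractions; fractions sum to 1 so f_A + f_B = 0.625.
Mass balance: Σ fᵢ·δᵢ = δ_bulk ⇒ f_A·(-55.2) + f_B·(-45.4) = -46.0 − (-14.440) = -31.560
Substitute f_B = 0.625 − f_A:
f_A·(-55.2 − -45.4) = -31.560 − 0.625×(-45.4) = -3.185
f_A = -3.185 / -9.8 = 0.3250

0.325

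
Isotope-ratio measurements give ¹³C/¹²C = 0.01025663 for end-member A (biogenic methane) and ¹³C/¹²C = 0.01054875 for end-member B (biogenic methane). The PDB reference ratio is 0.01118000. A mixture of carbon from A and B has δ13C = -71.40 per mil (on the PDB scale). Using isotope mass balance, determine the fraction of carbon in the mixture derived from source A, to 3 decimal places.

0.572

δ_A = (0.01025663/0.01118000 − 1)×1000 = (0.917409 − 1)×1000 = -82.591 per mil
δ_B = (0.01054875/0.01118000 − 1)×1000 = (0.943538 − 1)×1000 = -56.462 per mil
f_A = (δ_mix − δ_B)/(δ_A − δ_B) = (-71.40 − (-56.462))/(-82.591 − (-56.462))
f_A = -14.938 / -26.129 = 0.5717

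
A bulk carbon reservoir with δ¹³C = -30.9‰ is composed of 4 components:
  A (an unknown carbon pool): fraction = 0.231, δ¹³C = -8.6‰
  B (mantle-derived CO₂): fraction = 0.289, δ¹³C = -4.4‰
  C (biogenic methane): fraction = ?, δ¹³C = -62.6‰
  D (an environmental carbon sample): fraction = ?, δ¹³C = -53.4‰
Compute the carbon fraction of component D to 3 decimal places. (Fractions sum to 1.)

0.262

Let f_D and f_C be the unknown fractions; fractions sum to 1 so f_D + f_C = 0.480.
Mass balance: Σ fᵢ·δᵢ = δ_bulk ⇒ f_D·(-53.4) + f_C·(-62.6) = -30.9 − (-3.258) = -27.642
Substitute f_C = 0.480 − f_D:
f_D·(-53.4 − -62.6) = -27.642 − 0.480×(-62.6) = 2.406
f_D = 2.406 / 9.2 = 0.2615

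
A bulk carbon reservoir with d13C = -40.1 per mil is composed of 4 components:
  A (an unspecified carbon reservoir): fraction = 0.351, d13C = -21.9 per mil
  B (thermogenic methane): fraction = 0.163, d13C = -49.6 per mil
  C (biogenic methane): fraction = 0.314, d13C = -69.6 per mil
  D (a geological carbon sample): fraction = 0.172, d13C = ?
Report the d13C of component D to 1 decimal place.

Isotope mass balance: δ_bulk = Σ fᵢ·δᵢ.
-40.1 = 0.351×(-21.9) + 0.163×(-49.6) + 0.314×(-69.6) + 0.172×δ_D
0.172·δ_D = -40.1 − (-37.626) = -2.474
δ_D = -2.474 / 0.172 = -14.38 per mil

-14.4 per mil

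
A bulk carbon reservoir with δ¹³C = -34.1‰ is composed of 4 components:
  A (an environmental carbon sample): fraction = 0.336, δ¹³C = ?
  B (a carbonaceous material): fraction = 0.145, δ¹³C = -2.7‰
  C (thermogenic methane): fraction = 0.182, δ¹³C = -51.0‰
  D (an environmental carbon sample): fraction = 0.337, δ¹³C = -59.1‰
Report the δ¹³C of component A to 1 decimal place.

Isotope mass balance: δ_bulk = Σ fᵢ·δᵢ.
-34.1 = 0.336×δ_A + 0.145×(-2.7) + 0.182×(-51.0) + 0.337×(-59.1)
0.336·δ_A = -34.1 − (-29.590) = -4.510
δ_A = -4.510 / 0.336 = -13.42‰

-13.4‰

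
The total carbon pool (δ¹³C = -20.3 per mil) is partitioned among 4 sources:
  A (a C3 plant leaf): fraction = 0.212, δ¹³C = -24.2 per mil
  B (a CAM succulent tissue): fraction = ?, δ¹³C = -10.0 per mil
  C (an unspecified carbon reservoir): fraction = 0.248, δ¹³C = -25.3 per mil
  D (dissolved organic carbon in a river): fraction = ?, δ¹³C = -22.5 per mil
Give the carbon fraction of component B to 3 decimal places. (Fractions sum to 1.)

0.260

Let f_B and f_D be the unknown fractions; fractions sum to 1 so f_B + f_D = 0.540.
Mass balance: Σ fᵢ·δᵢ = δ_bulk ⇒ f_B·(-10.0) + f_D·(-22.5) = -20.3 − (-11.405) = -8.895
Substitute f_D = 0.540 − f_B:
f_B·(-10.0 − -22.5) = -8.895 − 0.540×(-22.5) = 3.255
f_B = 3.255 / 12.5 = 0.2604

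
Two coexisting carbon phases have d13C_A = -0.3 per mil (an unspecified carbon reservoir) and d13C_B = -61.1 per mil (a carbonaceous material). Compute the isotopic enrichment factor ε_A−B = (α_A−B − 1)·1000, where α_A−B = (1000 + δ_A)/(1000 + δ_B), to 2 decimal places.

α_A−B = (1000 + -0.3) / (1000 + -61.1) = 999.7 / 938.9 = 1.064757
ε_A−B = (1.064757 − 1) × 1000 = 64.757 per mil
(The approximation ε ≈ δ_A − δ_B would give 60.8 per mil.)

64.76 per mil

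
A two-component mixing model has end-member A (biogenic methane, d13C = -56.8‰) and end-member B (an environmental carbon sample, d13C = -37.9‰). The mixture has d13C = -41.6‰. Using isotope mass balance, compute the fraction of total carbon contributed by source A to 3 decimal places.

δ_mix = f_A·δ_A + (1 − f_A)·δ_B  ⇒  f_A = (δ_mix − δ_B)/(δ_A − δ_B)
f_A = (-41.6 − (-37.9)) / (-56.8 − (-37.9))
f_A = -3.7 / -18.9 = 0.1958

0.196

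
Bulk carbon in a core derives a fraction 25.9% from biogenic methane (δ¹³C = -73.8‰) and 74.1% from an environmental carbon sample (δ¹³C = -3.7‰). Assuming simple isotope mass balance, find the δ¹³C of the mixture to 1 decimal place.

δ_mix = f_A·δ_A + f_B·δ_B
δ_mix = 0.259 × (-73.8) + 0.741 × (-3.7)
δ_mix = -19.11 + -2.74 = -21.86‰

-21.9‰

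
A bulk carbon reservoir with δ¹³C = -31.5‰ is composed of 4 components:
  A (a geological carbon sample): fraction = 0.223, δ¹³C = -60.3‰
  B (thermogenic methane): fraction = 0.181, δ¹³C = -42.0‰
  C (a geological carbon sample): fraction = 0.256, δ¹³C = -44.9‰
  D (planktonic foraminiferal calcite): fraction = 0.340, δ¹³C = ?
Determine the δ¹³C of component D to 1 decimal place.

Isotope mass balance: δ_bulk = Σ fᵢ·δᵢ.
-31.5 = 0.223×(-60.3) + 0.181×(-42.0) + 0.256×(-44.9) + 0.340×δ_D
0.340·δ_D = -31.5 − (-32.543) = 1.043
δ_D = 1.043 / 0.340 = 3.07‰

3.1‰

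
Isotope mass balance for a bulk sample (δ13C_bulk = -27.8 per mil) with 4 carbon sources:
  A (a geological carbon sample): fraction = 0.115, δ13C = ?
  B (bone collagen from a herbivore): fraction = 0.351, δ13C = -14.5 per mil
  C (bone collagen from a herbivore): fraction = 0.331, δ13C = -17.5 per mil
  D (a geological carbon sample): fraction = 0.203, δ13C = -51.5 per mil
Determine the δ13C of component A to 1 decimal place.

-56.2 per mil

Isotope mass balance: δ_bulk = Σ fᵢ·δᵢ.
-27.8 = 0.115×δ_A + 0.351×(-14.5) + 0.331×(-17.5) + 0.203×(-51.5)
0.115·δ_A = -27.8 − (-21.337) = -6.463
δ_A = -6.463 / 0.115 = -56.20 per mil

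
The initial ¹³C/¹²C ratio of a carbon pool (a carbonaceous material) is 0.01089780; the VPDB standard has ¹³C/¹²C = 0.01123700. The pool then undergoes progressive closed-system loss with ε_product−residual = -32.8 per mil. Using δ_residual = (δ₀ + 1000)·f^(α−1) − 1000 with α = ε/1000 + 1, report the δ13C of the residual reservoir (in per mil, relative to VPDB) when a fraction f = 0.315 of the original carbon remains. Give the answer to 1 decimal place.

δ₀ = (0.01089780/0.01123700 − 1)×1000 = (0.969814 − 1)×1000 = -30.186 per mil
α − 1 = ε/1000 = -0.0328
f^(α−1) = 0.315^(-0.0328) = 1.038617
δ_res = (-30.186 + 1000) × 1.038617 − 1000 = 1007.265 − 1000 = 7.27 per mil

7.3 per mil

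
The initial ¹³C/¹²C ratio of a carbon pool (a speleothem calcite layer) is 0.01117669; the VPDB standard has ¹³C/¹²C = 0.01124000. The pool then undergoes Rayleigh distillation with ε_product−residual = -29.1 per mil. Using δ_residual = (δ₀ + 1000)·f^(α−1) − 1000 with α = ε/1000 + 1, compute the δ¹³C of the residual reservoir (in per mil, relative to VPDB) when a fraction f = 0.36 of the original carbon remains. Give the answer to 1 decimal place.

δ₀ = (0.01117669/0.01124000 − 1)×1000 = (0.994367 − 1)×1000 = -5.633 per mil
α − 1 = ε/1000 = -0.0291
f^(α−1) = 0.36^(-0.0291) = 1.030176
δ_res = (-5.633 + 1000) × 1.030176 − 1000 = 1024.374 − 1000 = 24.37 per mil

24.4 per mil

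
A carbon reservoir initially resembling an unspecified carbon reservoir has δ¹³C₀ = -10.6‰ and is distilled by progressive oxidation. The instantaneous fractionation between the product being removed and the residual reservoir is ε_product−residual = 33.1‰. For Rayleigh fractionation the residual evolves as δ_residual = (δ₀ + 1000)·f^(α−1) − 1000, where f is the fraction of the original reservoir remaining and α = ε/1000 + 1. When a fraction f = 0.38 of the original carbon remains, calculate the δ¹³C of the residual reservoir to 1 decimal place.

Rayleigh residual: δ_res = (δ₀ + 1000)·f^(α−1) − 1000
α = ε/1000 + 1 = 1.03310, so α − 1 = 0.03310
f^(α−1) = 0.38^(0.03310) = 0.968480
δ_res = (-10.6 + 1000) × 0.968480 − 1000 = 958.215 − 1000 = -41.79‰

-41.8‰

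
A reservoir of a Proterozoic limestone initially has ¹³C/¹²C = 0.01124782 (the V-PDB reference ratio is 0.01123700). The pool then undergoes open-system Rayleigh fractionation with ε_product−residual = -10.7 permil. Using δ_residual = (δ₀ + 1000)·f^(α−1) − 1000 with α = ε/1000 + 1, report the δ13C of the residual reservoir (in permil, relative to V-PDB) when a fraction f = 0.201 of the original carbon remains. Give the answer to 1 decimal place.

δ₀ = (0.01124782/0.01123700 − 1)×1000 = (1.000963 − 1)×1000 = 0.963 permil
α − 1 = ε/1000 = -0.0107
f^(α−1) = 0.201^(-0.0107) = 1.017316
δ_res = (0.963 + 1000) × 1.017316 − 1000 = 1018.295 − 1000 = 18.30 permil

18.3 permil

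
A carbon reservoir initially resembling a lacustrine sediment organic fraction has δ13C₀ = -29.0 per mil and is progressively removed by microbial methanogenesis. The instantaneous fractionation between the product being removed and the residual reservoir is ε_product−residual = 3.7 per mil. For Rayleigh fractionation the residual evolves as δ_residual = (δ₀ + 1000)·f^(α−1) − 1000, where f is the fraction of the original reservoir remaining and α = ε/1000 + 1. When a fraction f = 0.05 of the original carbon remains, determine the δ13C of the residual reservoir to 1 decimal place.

Rayleigh residual: δ_res = (δ₀ + 1000)·f^(α−1) − 1000
α = ε/1000 + 1 = 1.00370, so α − 1 = 0.00370
f^(α−1) = 0.05^(0.00370) = 0.988977
δ_res = (-29.0 + 1000) × 0.988977 − 1000 = 960.297 − 1000 = -39.70 per mil

-39.7 per mil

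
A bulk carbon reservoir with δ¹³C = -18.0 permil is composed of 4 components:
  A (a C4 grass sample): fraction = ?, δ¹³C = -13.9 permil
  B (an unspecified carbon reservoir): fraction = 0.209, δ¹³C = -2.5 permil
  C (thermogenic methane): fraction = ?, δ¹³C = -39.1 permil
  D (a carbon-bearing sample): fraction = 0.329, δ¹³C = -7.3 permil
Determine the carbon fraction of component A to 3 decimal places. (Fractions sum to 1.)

Let f_A and f_C be the unknown fractions; fractions sum to 1 so f_A + f_C = 0.462.
Mass balance: Σ fᵢ·δᵢ = δ_bulk ⇒ f_A·(-13.9) + f_C·(-39.1) = -18.0 − (-2.924) = -15.076
Substitute f_C = 0.462 − f_A:
f_A·(-13.9 − -39.1) = -15.076 − 0.462×(-39.1) = 2.988
f_A = 2.988 / 25.2 = 0.1186

0.119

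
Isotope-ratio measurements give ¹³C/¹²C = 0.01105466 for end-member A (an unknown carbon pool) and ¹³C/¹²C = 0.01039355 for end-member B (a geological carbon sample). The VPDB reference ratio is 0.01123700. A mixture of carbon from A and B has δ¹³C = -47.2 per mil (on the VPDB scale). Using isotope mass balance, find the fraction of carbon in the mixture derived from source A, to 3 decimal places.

δ_A = (0.01105466/0.01123700 − 1)×1000 = (0.983773 − 1)×1000 = -16.227 per mil
δ_B = (0.01039355/0.01123700 − 1)×1000 = (0.924940 − 1)×1000 = -75.060 per mil
f_A = (δ_mix − δ_B)/(δ_A − δ_B) = (-47.2 − (-75.060))/(-16.227 − (-75.060))
f_A = 27.860 / 58.833 = 0.4735

0.474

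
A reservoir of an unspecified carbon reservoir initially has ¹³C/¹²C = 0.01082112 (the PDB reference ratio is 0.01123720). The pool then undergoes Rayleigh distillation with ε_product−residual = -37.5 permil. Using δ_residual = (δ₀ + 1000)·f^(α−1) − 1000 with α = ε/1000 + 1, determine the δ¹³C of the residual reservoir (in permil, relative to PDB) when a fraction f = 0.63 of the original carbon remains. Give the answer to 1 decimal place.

δ₀ = (0.01082112/0.01123720 − 1)×1000 = (0.962973 − 1)×1000 = -37.027 permil
α − 1 = ε/1000 = -0.0375
f^(α−1) = 0.63^(-0.0375) = 1.017477
δ_res = (-37.027 + 1000) × 1.017477 − 1000 = 979.803 − 1000 = -20.20 permil

-20.2 permil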